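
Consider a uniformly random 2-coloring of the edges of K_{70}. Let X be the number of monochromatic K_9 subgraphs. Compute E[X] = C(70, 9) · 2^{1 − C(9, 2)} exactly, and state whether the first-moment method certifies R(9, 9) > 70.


E[X] = C(70, 9) · 2^{1 − 36} = 65033528560 · 2^{−35} = 65033528560/34359738368.
As a reduced fraction: E[X] = 4064595535/2147483648 ≈ 1.8927.
Is E[X] < 1? NO.
Since E[X] ≥ 1, the first-moment bound is inconclusive at n = 70; it does NOT by itself certify R(9, 9) > 70.

E[X] = 4064595535/2147483648 ≈ 1.8927; E[X] ≥ 1; first-moment method inconclusive here.


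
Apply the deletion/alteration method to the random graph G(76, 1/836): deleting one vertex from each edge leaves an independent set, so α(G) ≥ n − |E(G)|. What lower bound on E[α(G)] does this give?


E[|E(G)|] = C(76, 2)·p = 2850 · (1/836) = 75/22.
E[α(G)] ≥ n − E[|E(G)|] = 76 − 75/22 = 1597/22.
Numerically: ≈ 72.590909.
(This is only a lower bound; the true E[α(G)] may be larger.)

E[α(G)] ≥ 1597/22 ≈ 72.590909.


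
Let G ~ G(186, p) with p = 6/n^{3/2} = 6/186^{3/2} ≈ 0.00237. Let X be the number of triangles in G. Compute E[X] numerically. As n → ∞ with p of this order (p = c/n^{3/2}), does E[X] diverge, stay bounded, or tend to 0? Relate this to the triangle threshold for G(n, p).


Number of potential triangles: C(186, 3) = 1055240.
Each occurs with probability p³ ≈ (0.00237)³ ≈ 1.32326e-08.
By linearity: E[X] = C(186, 3)·p³ ≈ 1055240 · 1.32326e-08 ≈ 0.014.
Since α = 3/2 > 1, p = c/n^{3/2} = o(1/n) is below the triangle threshold p ~ 1/n. Asymptotically E[X] ~ (c³/6)·n^{3(1−α)} = (6³/6)·n^{-1.5} → 0, so by Markov's inequality G has no triangles w.h.p.

E[X] ≈ 0.014; in regime p = Θ(1/n^{3/2}) E[X] tends to 0 (below the triangle threshold p ~ 1/n).


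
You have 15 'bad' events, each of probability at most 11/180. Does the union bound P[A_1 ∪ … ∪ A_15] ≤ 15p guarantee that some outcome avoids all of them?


Union bound: P[∪_{i=1}^{15} A_i] ≤ Σ_i P[A_i] ≤ 15·p = 15·(11/180) = 11/12.
Numerically: 11/12 ≈ 0.9167.
Is 11/12 < 1? YES.
Since P[∪ A_i] ≤ 11/12 < 1, the complement has P[∩ A_i^c] ≥ 1 − 11/12 = 1/12 > 0, so some outcome avoids every A_i.

15·p = 11/12 ≈ 0.9167; existence CERTIFIED by the union bound.


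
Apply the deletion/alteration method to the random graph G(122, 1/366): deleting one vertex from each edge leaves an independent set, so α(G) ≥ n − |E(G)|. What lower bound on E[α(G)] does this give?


E[|E(G)|] = C(122, 2)·p = 7381 · (1/366) = 121/6.
E[α(G)] ≥ n − E[|E(G)|] = 122 − 121/6 = 611/6.
Numerically: ≈ 101.833333.
(This is only a lower bound; the true E[α(G)] may be larger.)

E[α(G)] ≥ 611/6 ≈ 101.833333.


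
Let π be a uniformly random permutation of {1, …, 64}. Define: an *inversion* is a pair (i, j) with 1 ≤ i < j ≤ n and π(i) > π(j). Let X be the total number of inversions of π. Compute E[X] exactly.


Write X = Σ X_I over the C(64, 2) = 2016 pairs i < j, with X_I the indicator of one inversion.
There are 2016 indicators.
For each fixed pair i < j, the values π(i) and π(j) are two distinct elements of {1, …, 64} in uniformly random order; by symmetry P[π(i) > π(j)] = 1/2.
By linearity: E[X] = 2016 · (1/2) = C(64, 2) · (1/2) = 2016/2 = 1008 ≈ 1008.000.

E[X] = 1008 = 1008.000.


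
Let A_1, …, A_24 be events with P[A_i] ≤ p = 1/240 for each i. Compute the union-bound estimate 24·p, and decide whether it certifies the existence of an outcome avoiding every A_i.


Union bound: P[∪_{i=1}^{24} A_i] ≤ Σ_i P[A_i] ≤ 24·p = 24·(1/240) = 1/10.
Numerically: 1/10 ≈ 0.1000000.
Is 1/10 < 1? YES.
Since P[∪ A_i] ≤ 1/10 < 1, the complement has P[∩ A_i^c] ≥ 1 − 1/10 = 9/10 > 0, so some outcome avoids every A_i.

24·p = 1/10 ≈ 0.1000000; existence CERTIFIED by the union bound.


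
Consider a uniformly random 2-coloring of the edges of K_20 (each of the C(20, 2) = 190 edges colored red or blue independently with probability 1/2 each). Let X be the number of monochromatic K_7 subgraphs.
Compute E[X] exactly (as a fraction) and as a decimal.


Let X = Σ_S X_S over the C(20, 7) = 77520 subsets S of size 7, where X_S = 1 if the K_7 on S is monochromatic.
For a fixed S, the K_7 on S has C(7, 2) = 21 edges. P[all 21 edges red] = (1/2)^21, and likewise for blue, so P[monochromatic] = 2·(1/2)^21 = 2^{1 − 21} = 1/1048576.
Summing: E[X] = C(20, 7) · 2^{1 − 21} = 77520 · 1/1048576 = 4845/65536.
Numerically: E[X] ≈ 0.074.

E[X] = C(20,7)·2^(1−C(7,2)) = 4845/65536 ≈ 0.074.


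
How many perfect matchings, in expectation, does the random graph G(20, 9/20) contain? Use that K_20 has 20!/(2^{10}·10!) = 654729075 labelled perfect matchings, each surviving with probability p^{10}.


K_20 has 20!/(2^{10}·10!) = 654729075 labelled perfect matchings.
For each such perfect matching H, let X_H = 1 if all 10 edges of H are present in G. Then P[X_H = 1] = p^{10} = (9/20)^{10} = 3486784401/10240000000000.
By linearity of expectation: E[X] = Σ_H E[X_H] = 654729075 · p^{10} = 654729075 · 3486784401/10240000000000 = 91315965023646363/409600000000.
Numerically: E[X] ≈ 2.2294e+05.

E[X] = 654729075 · (9/20)^{10} = 91315965023646363/409600000000 ≈ 2.2294e+05.


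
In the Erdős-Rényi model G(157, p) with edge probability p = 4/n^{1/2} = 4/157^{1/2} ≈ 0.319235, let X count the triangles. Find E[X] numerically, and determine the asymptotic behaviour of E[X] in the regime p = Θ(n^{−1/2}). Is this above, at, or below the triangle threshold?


Number of potential triangles: C(157, 3) = 632710.
Each occurs with probability p³ ≈ (0.319235)³ ≈ 3.25334781e-02.
By linearity: E[X] = C(157, 3)·p³ ≈ 632710 · 3.25334781e-02 ≈ 20584.256924.
Since α = 1/2 < 1, p = c/n^{1/2} ≫ 1/n is above the triangle threshold p ~ 1/n. Asymptotically E[X] ~ (c³/6)·n^{3(1−α)} = (4³/6)·n^{1.5} → ∞; triangles are abundant w.h.p.

E[X] ≈ 20584.256924; in regime p = Θ(1/n^{1/2}) E[X] diverges (above the triangle threshold p ~ 1/n).


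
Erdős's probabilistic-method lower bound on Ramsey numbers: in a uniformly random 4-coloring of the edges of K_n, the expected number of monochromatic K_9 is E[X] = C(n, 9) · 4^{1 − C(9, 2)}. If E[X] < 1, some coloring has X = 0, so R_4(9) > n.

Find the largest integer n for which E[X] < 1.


We need C(n, 9) · 4^{1 − 36} < 1, i.e. C(n, 9) < 4^{36 − 1} = 1180591620717411303424.
Check values of n near the boundary:
  n = 910: C(910, 9) = 1133378248346922788210; 1133378248346922788210 < 1180591620717411303424? YES
  n = 911: C(911, 9) = 1144686900492291197405; 1144686900492291197405 < 1180591620717411303424? YES
  n = 912: C(912, 9) = 1156095740032081475120; 1156095740032081475120 < 1180591620717411303424? YES
  n = 913: C(913, 9) = 1167605542753639808390; 1167605542753639808390 < 1180591620717411303424? YES
  n = 914: C(914, 9) = 1179217089587653905932; 1179217089587653905932 < 1180591620717411303424? YES
  n = 915: C(915, 9) = 1190931166636537885130; 1190931166636537885130 < 1180591620717411303424? NO
  n = 916: C(916, 9) = 1202748565202942340440; 1202748565202942340440 < 1180591620717411303424? NO
  n = 917: C(917, 9) = 1214670081818390006810; 1214670081818390006810 < 1180591620717411303424? NO
The largest n with C(n, 9) < 1180591620717411303424 is n = 914 (where E[X] = 294804272396913476483/295147905179352825856 ≈ 0.99884). Hence R_4(9) > 914, i.e. R_4(9) ≥ 915.

Largest n = 914; hence R_4(9) > 914.


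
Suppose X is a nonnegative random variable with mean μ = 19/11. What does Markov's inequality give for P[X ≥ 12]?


μ = E[X] = 19/11, a = 12.
Markov: P[X ≥ 12] ≤ μ/a = (19/11)/12 = 19/132.
Numerically: ≈ 0.1439.
(Since a = 12 > μ = 1.7273, the bound 19/132 is < 1 and informative.)

P[X ≥ 12] ≤ 19/132 ≈ 0.1439.


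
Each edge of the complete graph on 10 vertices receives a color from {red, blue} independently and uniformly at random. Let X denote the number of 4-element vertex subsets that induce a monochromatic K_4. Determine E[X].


Let X = Σ_S X_S over the C(10, 4) = 210 subsets S of size 4, where X_S = 1 if the K_4 on S is monochromatic.
For a fixed S, the K_4 on S has C(4, 2) = 6 edges. P[all 6 edges red] = (1/2)^6, and likewise for blue, so P[monochromatic] = 2·(1/2)^6 = 2^{1 − 6} = 1/32.
Summing: E[X] = C(10, 4) · 2^{1 − 6} = 210 · 1/32 = 105/16.
Numerically: E[X] ≈ 6.562500.

E[X] = C(10,4)·2^(1−C(4,2)) = 105/16 ≈ 6.562500.


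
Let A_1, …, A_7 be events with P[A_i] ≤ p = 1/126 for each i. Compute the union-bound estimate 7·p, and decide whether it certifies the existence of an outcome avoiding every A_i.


Union bound: P[∪_{i=1}^{7} A_i] ≤ Σ_i P[A_i] ≤ 7·p = 7·(1/126) = 1/18.
Numerically: 1/18 ≈ 0.055556.
Is 1/18 < 1? YES.
Since P[∪ A_i] ≤ 1/18 < 1, the complement has P[∩ A_i^c] ≥ 1 − 1/18 = 17/18 > 0, so some outcome avoids every A_i.

7·p = 1/18 ≈ 0.055556; existence CERTIFIED by the union bound.


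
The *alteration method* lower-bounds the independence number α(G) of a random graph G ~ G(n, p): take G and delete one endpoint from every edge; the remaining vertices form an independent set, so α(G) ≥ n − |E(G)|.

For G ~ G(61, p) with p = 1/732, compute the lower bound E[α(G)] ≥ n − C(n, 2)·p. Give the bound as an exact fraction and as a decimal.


E[|E(G)|] = C(61, 2)·p = 1830 · (1/732) = 5/2.
E[α(G)] ≥ n − E[|E(G)|] = 61 − 5/2 = 117/2.
Numerically: ≈ 58.500000.
(This is only a lower bound; the true E[α(G)] may be larger.)

E[α(G)] ≥ 117/2 ≈ 58.500000.


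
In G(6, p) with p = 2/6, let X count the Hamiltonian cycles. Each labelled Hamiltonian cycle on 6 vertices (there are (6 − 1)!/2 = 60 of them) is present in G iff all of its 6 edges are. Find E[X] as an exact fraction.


K_6 has (6 − 1)!/2 = 60 labelled Hamiltonian cycles.
For each such Hamiltonian cycle H, let X_H = 1 if all 6 edges of H are present in G. Then P[X_H = 1] = p^{6} = (1/3)^{6} = 1/729.
Summing the indicators: E[X] = Σ_H E[X_H] = 60 · p^{6} = 60 · 1/729 = 20/243.
Numerically: E[X] ≈ 0.0823.

E[X] = 60 · (1/3)^{6} = 20/243 ≈ 0.0823.


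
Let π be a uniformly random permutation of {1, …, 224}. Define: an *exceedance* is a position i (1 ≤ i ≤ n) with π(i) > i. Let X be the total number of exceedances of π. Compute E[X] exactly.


Write X = Σ_{i=1}^{224} X_i, where X_i = 1_{π(i) > i}.
For each fixed i, π(i) is uniform over {1, …, 224} (marginal of a uniform permutation), so P[π(i) > i] = (n − i)/n. Summing: Σ_{i=1}^{224} (n − i)/n = (0 + 1 + … + 223)/224 = 224(224 − 1)/(2·224) = (224 − 1)/2.
Hence E[X] = Σ_{i=1}^{224} (224 − i)/224 = 223/2 ≈ 111.500.

E[X] = 223/2 = 111.500.


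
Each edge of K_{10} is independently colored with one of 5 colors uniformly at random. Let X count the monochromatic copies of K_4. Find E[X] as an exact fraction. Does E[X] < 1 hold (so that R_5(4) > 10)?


E[X] = C(10, 4) · 5^{1 − 6} = 210 · 5^{−5} = 210/3125.
As a reduced fraction: E[X] = 42/625 ≈ 0.0672000.
Is E[X] < 1? YES.
Since E[X] < 1, there exists a 5-coloring of K_{10} with no monochromatic K_4; hence R_5(4) > 10.

E[X] = 42/625 ≈ 0.0672000; E[X] < 1, so R_5(4) > 10.


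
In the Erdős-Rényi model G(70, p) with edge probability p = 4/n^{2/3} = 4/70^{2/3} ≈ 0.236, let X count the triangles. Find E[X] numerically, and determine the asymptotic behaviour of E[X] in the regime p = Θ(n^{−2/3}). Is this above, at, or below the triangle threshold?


Number of potential triangles: C(70, 3) = 54740.
Each occurs with probability p³ ≈ (0.236)³ ≈ 1.30612e-02.
By linearity: E[X] = C(70, 3)·p³ ≈ 54740 · 1.30612e-02 ≈ 714.971.
Since α = 2/3 < 1, p = c/n^{2/3} ≫ 1/n is above the triangle threshold p ~ 1/n. Asymptotically E[X] ~ (c³/6)·n^{3(1−α)} = (4³/6)·n^{1} → ∞; triangles are abundant w.h.p.

E[X] ≈ 714.971; in regime p = Θ(1/n^{2/3}) E[X] diverges (above the triangle threshold p ~ 1/n).


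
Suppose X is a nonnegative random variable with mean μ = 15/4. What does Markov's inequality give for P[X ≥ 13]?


μ = E[X] = 15/4, a = 13.
Markov: P[X ≥ 13] ≤ μ/a = (15/4)/13 = 15/52.
Numerically: ≈ 0.288462.
(Since a = 13 > μ = 3.750000, the bound 15/52 is < 1 and informative.)

P[X ≥ 13] ≤ 15/52 ≈ 0.288462.


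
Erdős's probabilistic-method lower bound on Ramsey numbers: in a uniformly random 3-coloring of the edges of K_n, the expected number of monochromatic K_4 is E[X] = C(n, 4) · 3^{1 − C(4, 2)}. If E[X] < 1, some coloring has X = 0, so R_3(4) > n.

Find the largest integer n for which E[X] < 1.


We need C(n, 4) · 3^{1 − 6} < 1, i.e. C(n, 4) < 3^{6 − 1} = 243.
Check values of n near the boundary:
  n = 9: C(9, 4) = 126; 126 < 243? YES
  n = 10: C(10, 4) = 210; 210 < 243? YES
  n = 11: C(11, 4) = 330; 330 < 243? NO
  n = 12: C(12, 4) = 495; 495 < 243? NO
The largest n with C(n, 4) < 243 is n = 10 (where E[X] = 70/81 ≈ 0.8642). Hence R_3(4) > 10, i.e. R_3(4) ≥ 11.

Largest n = 10; hence R_3(4) > 10.


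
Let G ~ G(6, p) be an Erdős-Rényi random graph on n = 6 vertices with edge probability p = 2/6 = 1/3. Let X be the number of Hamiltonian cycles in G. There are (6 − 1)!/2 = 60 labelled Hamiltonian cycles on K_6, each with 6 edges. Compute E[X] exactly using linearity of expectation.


K_6 has (6 − 1)!/2 = 60 labelled Hamiltonian cycles.
For each such Hamiltonian cycle H, let X_H = 1 if all 6 edges of H are present in G. Then P[X_H = 1] = p^{6} = (1/3)^{6} = 1/729.
By linearity: E[X] = Σ_H E[X_H] = 60 · p^{6} = 60 · 1/729 = 20/243.
Numerically: E[X] ≈ 0.0823.

E[X] = 60 · (1/3)^{6} = 20/243 ≈ 0.0823.


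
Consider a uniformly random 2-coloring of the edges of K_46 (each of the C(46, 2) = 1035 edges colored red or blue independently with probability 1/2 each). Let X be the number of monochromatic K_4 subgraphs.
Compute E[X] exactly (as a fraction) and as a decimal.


Let X = Σ_S X_S over the C(46, 4) = 163185 subsets S of size 4, where X_S = 1 if the K_4 on S is monochromatic.
For a fixed S, the K_4 on S has C(4, 2) = 6 edges. P[all 6 edges red] = (1/2)^6, and likewise for blue, so P[monochromatic] = 2·(1/2)^6 = 2^{1 − 6} = 1/32.
By linearity: E[X] = C(46, 4) · 2^{1 − 6} = 163185 · 1/32 = 163185/32.
Numerically: E[X] ≈ 5099.53125.

E[X] = C(46,4)·2^(1−C(4,2)) = 163185/32 ≈ 5099.53125.


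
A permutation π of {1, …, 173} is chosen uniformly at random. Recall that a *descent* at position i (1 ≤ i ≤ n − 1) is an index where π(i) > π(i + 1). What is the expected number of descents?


Write X = Σ X_I over i = 1, …, 172, with X_I the indicator of one descent.
There are 172 indicators.
For each fixed i, the pair (π(i), π(i+1)) is a uniformly random ordered pair of distinct values from {1, …, 173}; by symmetry P[π(i) > π(i+1)] = 1/2.
By linearity: E[X] = 172 · (1/2) = (173 − 1) · (1/2) = 86 ≈ 86.000.

E[X] = 86 = 86.000.


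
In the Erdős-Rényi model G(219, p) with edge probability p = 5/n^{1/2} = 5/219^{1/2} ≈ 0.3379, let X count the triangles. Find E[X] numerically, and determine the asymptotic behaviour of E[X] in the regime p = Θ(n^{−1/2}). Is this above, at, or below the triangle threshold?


Number of potential triangles: C(219, 3) = 1726669.
Each occurs with probability p³ ≈ (0.3379)³ ≈ 3.856949e-02.
By linearity: E[X] = C(219, 3)·p³ ≈ 1726669 · 3.856949e-02 ≈ 66596.7342.
Since α = 1/2 < 1, p = c/n^{1/2} ≫ 1/n is above the triangle threshold p ~ 1/n. Asymptotically E[X] ~ (c³/6)·n^{3(1−α)} = (5³/6)·n^{1.5} → ∞; triangles are abundant w.h.p.

E[X] ≈ 66596.7342; in regime p = Θ(1/n^{1/2}) E[X] diverges (above the triangle threshold p ~ 1/n).


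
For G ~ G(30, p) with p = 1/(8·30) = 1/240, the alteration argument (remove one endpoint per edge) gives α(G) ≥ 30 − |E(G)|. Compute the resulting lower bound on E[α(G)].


E[|E(G)|] = C(30, 2)·p = 435 · (1/240) = 29/16.
E[α(G)] ≥ n − E[|E(G)|] = 30 − 29/16 = 451/16.
Numerically: ≈ 28.187500.
(This is only a lower bound; the true E[α(G)] may be larger.)

E[α(G)] ≥ 451/16 ≈ 28.187500.


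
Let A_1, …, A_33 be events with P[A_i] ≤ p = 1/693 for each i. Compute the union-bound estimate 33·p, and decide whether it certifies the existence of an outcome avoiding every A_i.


Union bound: P[∪_{i=1}^{33} A_i] ≤ Σ_i P[A_i] ≤ 33·p = 33·(1/693) = 1/21.
Numerically: 1/21 ≈ 0.048.
Is 1/21 < 1? YES.
Since P[∪ A_i] ≤ 1/21 < 1, the complement has P[∩ A_i^c] ≥ 1 − 1/21 = 20/21 > 0, so some outcome avoids every A_i.

33·p = 1/21 ≈ 0.048; existence CERTIFIED by the union bound.


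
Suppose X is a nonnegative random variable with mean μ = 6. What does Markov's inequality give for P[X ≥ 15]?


μ = E[X] = 6, a = 15.
Markov: P[X ≥ 15] ≤ μ/a = (6)/15 = 2/5.
Numerically: ≈ 0.40000.
(Since a = 15 > μ = 6.00000, the bound 2/5 is < 1 and informative.)

P[X ≥ 15] ≤ 2/5 ≈ 0.40000.


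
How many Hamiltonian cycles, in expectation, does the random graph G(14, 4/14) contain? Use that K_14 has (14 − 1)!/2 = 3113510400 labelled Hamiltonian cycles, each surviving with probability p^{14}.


K_14 has (14 − 1)!/2 = 3113510400 labelled Hamiltonian cycles.
For each such Hamiltonian cycle H, let X_H = 1 if all 14 edges of H are present in G. Then P[X_H = 1] = p^{14} = (2/7)^{14} = 16384/678223072849.
Summing the indicators: E[X] = Σ_H E[X_H] = 3113510400 · p^{14} = 3113510400 · 16384/678223072849 = 7287393484800/96889010407.
Numerically: E[X] ≈ 75.21.

E[X] = 3113510400 · (2/7)^{14} = 7287393484800/96889010407 ≈ 75.21.


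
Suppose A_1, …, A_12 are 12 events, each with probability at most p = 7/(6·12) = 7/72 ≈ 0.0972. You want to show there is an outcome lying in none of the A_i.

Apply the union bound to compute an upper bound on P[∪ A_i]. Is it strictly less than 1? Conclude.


Union bound: P[∪_{i=1}^{12} A_i] ≤ Σ_i P[A_i] ≤ 12·p = 12·(7/72) = 7/6.
Numerically: 7/6 ≈ 1.1667.
Is 7/6 < 1? NO.
Since the bound 7/6 is ≥ 1, the union bound is uninformative here; it does NOT by itself certify existence.

12·p = 7/6 ≈ 1.1667; existence NOT certified by the union bound.


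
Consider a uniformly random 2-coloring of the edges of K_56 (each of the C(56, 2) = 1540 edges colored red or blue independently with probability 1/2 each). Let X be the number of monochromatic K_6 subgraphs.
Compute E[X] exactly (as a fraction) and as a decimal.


Let X = Σ_S X_S over the C(56, 6) = 32468436 subsets S of size 6, where X_S = 1 if the K_6 on S is monochromatic.
For a fixed S, the K_6 on S has C(6, 2) = 15 edges. P[all 15 edges red] = (1/2)^15, and likewise for blue, so P[monochromatic] = 2·(1/2)^15 = 2^{1 − 15} = 1/16384.
By linearity: E[X] = C(56, 6) · 2^{1 − 15} = 32468436 · 1/16384 = 8117109/4096.
Numerically: E[X] ≈ 1981.716064.

E[X] = C(56,6)·2^(1−C(6,2)) = 8117109/4096 ≈ 1981.716064.


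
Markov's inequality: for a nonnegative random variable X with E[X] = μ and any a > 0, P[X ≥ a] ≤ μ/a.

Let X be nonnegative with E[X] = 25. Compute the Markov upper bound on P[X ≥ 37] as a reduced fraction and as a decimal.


μ = E[X] = 25, a = 37.
Markov: P[X ≥ 37] ≤ μ/a = (25)/37 = 25/37.
Numerically: ≈ 0.6757.
(Since a = 37 > μ = 25.0000, the bound 25/37 is < 1 and informative.)

P[X ≥ 37] ≤ 25/37 ≈ 0.6757.


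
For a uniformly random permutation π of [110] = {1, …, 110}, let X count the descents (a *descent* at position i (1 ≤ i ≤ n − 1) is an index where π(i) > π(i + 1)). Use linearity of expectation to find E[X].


Write X = Σ X_I over i = 1, …, 109, with X_I the indicator of one descent.
There are 109 indicators.
For each fixed i, the pair (π(i), π(i+1)) is a uniformly random ordered pair of distinct values from {1, …, 110}; by symmetry P[π(i) > π(i+1)] = 1/2.
By linearity: E[X] = 109 · (1/2) = (110 − 1) · (1/2) = 109/2 ≈ 54.5000.

E[X] = 109/2 = 54.5000.


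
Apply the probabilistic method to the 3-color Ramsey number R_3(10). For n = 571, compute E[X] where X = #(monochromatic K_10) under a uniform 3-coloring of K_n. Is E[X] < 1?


E[X] = C(571, 10) · 3^{1 − 45} = 937951290893172842001 · 3^{−44} = 937951290893172842001/984770902183611232881.
As a reduced fraction: E[X] = 104216810099241426889/109418989131512359209 ≈ 0.9525.
Is E[X] < 1? YES.
Since E[X] < 1, there exists a 3-coloring of K_{571} with no monochromatic K_10; hence R_3(10) > 571.

E[X] = 104216810099241426889/109418989131512359209 ≈ 0.9525; E[X] < 1, so R_3(10) > 571.


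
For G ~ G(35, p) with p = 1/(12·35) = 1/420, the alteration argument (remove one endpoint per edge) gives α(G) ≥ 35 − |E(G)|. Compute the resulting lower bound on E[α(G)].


E[|E(G)|] = C(35, 2)·p = 595 · (1/420) = 17/12.
E[α(G)] ≥ n − E[|E(G)|] = 35 − 17/12 = 403/12.
Numerically: ≈ 33.583333.
(This is only a lower bound; the true E[α(G)] may be larger.)

E[α(G)] ≥ 403/12 ≈ 33.583333.


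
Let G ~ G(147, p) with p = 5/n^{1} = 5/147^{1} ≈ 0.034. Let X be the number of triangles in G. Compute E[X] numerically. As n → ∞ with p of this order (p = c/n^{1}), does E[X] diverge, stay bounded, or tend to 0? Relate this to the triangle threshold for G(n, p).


Number of potential triangles: C(147, 3) = 518665.
Each occurs with probability p³ ≈ (0.034)³ ≈ 3.93512e-05.
By linearity: E[X] = C(147, 3)·p³ ≈ 518665 · 3.93512e-05 ≈ 20.410.
Here α = 1, so p = 5/n is exactly at the triangle threshold p ~ 1/n. Asymptotically E[X] → c³/6 = 5³/6 = 125/6 ≈ 20.833, a bounded constant. In this regime the triangle count is asymptotically Poisson(c³/6).

E[X] ≈ 20.410; in regime p = Θ(1/n^{1}) E[X] stays bounded (at the triangle threshold p ~ 1/n).


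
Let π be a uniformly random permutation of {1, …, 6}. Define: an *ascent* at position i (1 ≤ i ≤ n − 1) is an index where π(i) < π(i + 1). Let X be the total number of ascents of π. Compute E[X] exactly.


Write X = Σ X_I over i = 1, …, 5, with X_I the indicator of one ascent.
There are 5 indicators.
For each fixed i, the pair (π(i), π(i+1)) is a uniformly random ordered pair of distinct values from {1, …, 6}; by symmetry P[π(i) < π(i+1)] = 1/2.
By linearity: E[X] = 5 · (1/2) = (6 − 1) · (1/2) = 5/2 ≈ 2.500000.

E[X] = 5/2 = 2.500000.


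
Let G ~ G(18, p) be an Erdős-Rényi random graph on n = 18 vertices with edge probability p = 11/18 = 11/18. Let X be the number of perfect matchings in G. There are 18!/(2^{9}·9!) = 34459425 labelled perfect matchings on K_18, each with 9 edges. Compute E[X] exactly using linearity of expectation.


K_18 has 18!/(2^{9}·9!) = 34459425 labelled perfect matchings.
For each such perfect matching H, let X_H = 1 if all 9 edges of H are present in G. Then P[X_H = 1] = p^{9} = (11/18)^{9} = 2357947691/198359290368.
By linearity: E[X] = Σ_H E[X_H] = 34459425 · p^{9} = 34459425 · 2357947691/198359290368 = 1003129896443675/2448880128.
Numerically: E[X] ≈ 4.096e+05.

E[X] = 34459425 · (11/18)^{9} = 1003129896443675/2448880128 ≈ 4.096e+05.


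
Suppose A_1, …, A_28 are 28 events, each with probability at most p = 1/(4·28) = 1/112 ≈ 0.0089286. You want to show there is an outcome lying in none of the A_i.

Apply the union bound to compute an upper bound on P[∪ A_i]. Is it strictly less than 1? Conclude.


Union bound: P[∪_{i=1}^{28} A_i] ≤ Σ_i P[A_i] ≤ 28·p = 28·(1/112) = 1/4.
Numerically: 1/4 ≈ 0.2500000.
Is 1/4 < 1? YES.
Since P[∪ A_i] ≤ 1/4 < 1, the complement has P[∩ A_i^c] ≥ 1 − 1/4 = 3/4 > 0, so some outcome avoids every A_i.

28·p = 1/4 ≈ 0.2500000; existence CERTIFIED by the union bound.


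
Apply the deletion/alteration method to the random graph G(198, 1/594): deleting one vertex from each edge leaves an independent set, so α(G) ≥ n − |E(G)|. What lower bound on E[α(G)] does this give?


E[|E(G)|] = C(198, 2)·p = 19503 · (1/594) = 197/6.
E[α(G)] ≥ n − E[|E(G)|] = 198 − 197/6 = 991/6.
Numerically: ≈ 165.16667.
(This is only a lower bound; the true E[α(G)] may be larger.)

E[α(G)] ≥ 991/6 ≈ 165.16667.


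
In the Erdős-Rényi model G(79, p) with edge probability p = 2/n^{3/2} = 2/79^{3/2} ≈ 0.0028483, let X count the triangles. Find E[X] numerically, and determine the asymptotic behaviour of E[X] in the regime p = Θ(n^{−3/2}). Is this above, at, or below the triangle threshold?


Number of potential triangles: C(79, 3) = 79079.
Each occurs with probability p³ ≈ (0.0028483)³ ≈ 2.3108304e-08.
By linearity: E[X] = C(79, 3)·p³ ≈ 79079 · 2.3108304e-08 ≈ 0.00183.
Since α = 3/2 > 1, p = c/n^{3/2} = o(1/n) is below the triangle threshold p ~ 1/n. Asymptotically E[X] ~ (c³/6)·n^{3(1−α)} = (2³/6)·n^{-1.5} → 0, so by Markov's inequality G has no triangles w.h.p.

E[X] ≈ 0.00183; in regime p = Θ(1/n^{3/2}) E[X] tends to 0 (below the triangle threshold p ~ 1/n).


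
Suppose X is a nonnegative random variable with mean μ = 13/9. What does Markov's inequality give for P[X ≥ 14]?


μ = E[X] = 13/9, a = 14.
Markov: P[X ≥ 14] ≤ μ/a = (13/9)/14 = 13/126.
Numerically: ≈ 0.103175.
(Since a = 14 > μ = 1.444444, the bound 13/126 is < 1 and informative.)

P[X ≥ 14] ≤ 13/126 ≈ 0.103175.


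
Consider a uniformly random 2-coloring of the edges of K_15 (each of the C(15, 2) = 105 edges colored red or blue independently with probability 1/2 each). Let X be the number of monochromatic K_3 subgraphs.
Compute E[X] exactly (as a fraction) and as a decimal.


Let X = Σ_S X_S over the C(15, 3) = 455 subsets S of size 3, where X_S = 1 if the K_3 on S is monochromatic.
For a fixed S, the K_3 on S has C(3, 2) = 3 edges. P[all 3 edges red] = (1/2)^3, and likewise for blue, so P[monochromatic] = 2·(1/2)^3 = 2^{1 − 3} = 1/4.
Summing: E[X] = C(15, 3) · 2^{1 − 3} = 455 · 1/4 = 455/4.
Numerically: E[X] ≈ 113.75000.

E[X] = C(15,3)·2^(1−C(3,2)) = 455/4 ≈ 113.75000.


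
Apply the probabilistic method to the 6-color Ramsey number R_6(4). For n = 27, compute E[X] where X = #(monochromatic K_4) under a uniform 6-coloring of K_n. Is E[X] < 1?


E[X] = C(27, 4) · 6^{1 − 6} = 17550 · 6^{−5} = 17550/7776.
As a reduced fraction: E[X] = 325/144 ≈ 2.25694.
Is E[X] < 1? NO.
Since E[X] ≥ 1, the first-moment bound is inconclusive at n = 27; it does NOT by itself certify R_6(4) > 27.

E[X] = 325/144 ≈ 2.25694; E[X] ≥ 1; first-moment method inconclusive here.


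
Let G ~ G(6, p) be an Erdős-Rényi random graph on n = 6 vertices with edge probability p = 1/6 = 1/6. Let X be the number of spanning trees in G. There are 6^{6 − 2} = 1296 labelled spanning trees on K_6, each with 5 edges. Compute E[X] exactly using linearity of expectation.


K_6 has 6^{6 − 2} = 1296 labelled spanning trees.
For each such spanning tree H, let X_H = 1 if all 5 edges of H are present in G. Then P[X_H = 1] = p^{5} = (1/6)^{5} = 1/7776.
By linearity of expectation: E[X] = Σ_H E[X_H] = 1296 · p^{5} = 1296 · 1/7776 = 1/6.
Numerically: E[X] ≈ 0.16667.

E[X] = 1296 · (1/6)^{5} = 1/6 ≈ 0.16667.


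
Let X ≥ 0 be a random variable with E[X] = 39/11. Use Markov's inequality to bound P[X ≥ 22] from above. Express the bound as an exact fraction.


μ = E[X] = 39/11, a = 22.
Markov: P[X ≥ 22] ≤ μ/a = (39/11)/22 = 39/242.
Numerically: ≈ 0.161.
(Since a = 22 > μ = 3.545, the bound 39/242 is < 1 and informative.)

P[X ≥ 22] ≤ 39/242 ≈ 0.161.


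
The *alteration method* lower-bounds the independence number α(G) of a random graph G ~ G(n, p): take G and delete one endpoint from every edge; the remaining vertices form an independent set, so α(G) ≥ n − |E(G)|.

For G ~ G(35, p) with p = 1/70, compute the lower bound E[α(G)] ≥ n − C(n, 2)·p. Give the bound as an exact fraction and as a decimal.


E[|E(G)|] = C(35, 2)·p = 595 · (1/70) = 17/2.
E[α(G)] ≥ n − E[|E(G)|] = 35 − 17/2 = 53/2.
Numerically: ≈ 26.50000.
(This is only a lower bound; the true E[α(G)] may be larger.)

E[α(G)] ≥ 53/2 ≈ 26.50000.


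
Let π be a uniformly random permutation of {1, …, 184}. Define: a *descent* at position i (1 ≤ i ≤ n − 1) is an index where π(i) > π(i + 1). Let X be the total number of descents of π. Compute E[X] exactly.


Write X = Σ X_I over i = 1, …, 183, with X_I the indicator of one descent.
There are 183 indicators.
For each fixed i, the pair (π(i), π(i+1)) is a uniformly random ordered pair of distinct values from {1, …, 184}; by symmetry P[π(i) > π(i+1)] = 1/2.
By linearity: E[X] = 183 · (1/2) = (184 − 1) · (1/2) = 183/2 ≈ 91.50000.

E[X] = 183/2 = 91.50000.


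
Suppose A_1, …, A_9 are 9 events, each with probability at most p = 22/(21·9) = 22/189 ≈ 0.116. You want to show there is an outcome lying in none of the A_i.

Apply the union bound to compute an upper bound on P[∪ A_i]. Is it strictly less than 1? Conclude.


Union bound: P[∪_{i=1}^{9} A_i] ≤ Σ_i P[A_i] ≤ 9·p = 9·(22/189) = 22/21.
Numerically: 22/21 ≈ 1.048.
Is 22/21 < 1? NO.
Since the bound 22/21 is ≥ 1, the union bound is uninformative here; it does NOT by itself certify existence.

9·p = 22/21 ≈ 1.048; existence NOT certified by the union bound.


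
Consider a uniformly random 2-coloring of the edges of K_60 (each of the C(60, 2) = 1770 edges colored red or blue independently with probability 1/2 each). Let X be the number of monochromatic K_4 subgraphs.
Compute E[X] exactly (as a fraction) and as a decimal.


Let X = Σ_S X_S over the C(60, 4) = 487635 subsets S of size 4, where X_S = 1 if the K_4 on S is monochromatic.
For a fixed S, the K_4 on S has C(4, 2) = 6 edges. P[all 6 edges red] = (1/2)^6, and likewise for blue, so P[monochromatic] = 2·(1/2)^6 = 2^{1 − 6} = 1/32.
By linearity of expectation: E[X] = C(60, 4) · 2^{1 − 6} = 487635 · 1/32 = 487635/32.
Numerically: E[X] ≈ 15238.593750.

E[X] = C(60,4)·2^(1−C(4,2)) = 487635/32 ≈ 15238.593750.


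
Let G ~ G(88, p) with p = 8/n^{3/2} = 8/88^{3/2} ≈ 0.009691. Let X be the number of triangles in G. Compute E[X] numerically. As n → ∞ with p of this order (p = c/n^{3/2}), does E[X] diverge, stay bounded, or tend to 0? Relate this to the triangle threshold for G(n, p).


Number of potential triangles: C(88, 3) = 109736.
Each occurs with probability p³ ≈ (0.009691)³ ≈ 9.101185e-07.
By linearity: E[X] = C(88, 3)·p³ ≈ 109736 · 9.101185e-07 ≈ 0.0999.
Since α = 3/2 > 1, p = c/n^{3/2} = o(1/n) is below the triangle threshold p ~ 1/n. Asymptotically E[X] ~ (c³/6)·n^{3(1−α)} = (8³/6)·n^{-1.5} → 0, so by Markov's inequality G has no triangles w.h.p.

E[X] ≈ 0.0999; in regime p = Θ(1/n^{3/2}) E[X] tends to 0 (below the triangle threshold p ~ 1/n).


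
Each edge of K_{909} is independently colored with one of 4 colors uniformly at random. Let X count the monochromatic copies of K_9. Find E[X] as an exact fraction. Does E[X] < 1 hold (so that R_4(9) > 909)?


E[X] = C(909, 9) · 4^{1 − 36} = 1122169012923711463931 · 4^{−35} = 1122169012923711463931/1180591620717411303424.
As a reduced fraction: E[X] = 1122169012923711463931/1180591620717411303424 ≈ 0.951.
Is E[X] < 1? YES.
Since E[X] < 1, there exists a 4-coloring of K_{909} with no monochromatic K_9; hence R_4(9) > 909.

E[X] = 1122169012923711463931/1180591620717411303424 ≈ 0.951; E[X] < 1, so R_4(9) > 909.


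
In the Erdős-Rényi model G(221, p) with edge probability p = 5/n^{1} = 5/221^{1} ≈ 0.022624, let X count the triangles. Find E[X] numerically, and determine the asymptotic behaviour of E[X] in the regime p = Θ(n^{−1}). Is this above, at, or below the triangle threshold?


Number of potential triangles: C(221, 3) = 1774630.
Each occurs with probability p³ ≈ (0.022624)³ ≈ 1.1580657e-05.
By linearity: E[X] = C(221, 3)·p³ ≈ 1774630 · 1.1580657e-05 ≈ 20.55138.
Here α = 1, so p = 5/n is exactly at the triangle threshold p ~ 1/n. Asymptotically E[X] → c³/6 = 5³/6 = 125/6 ≈ 20.83333, a bounded constant. In this regime the triangle count is asymptotically Poisson(c³/6).

E[X] ≈ 20.55138; in regime p = Θ(1/n^{1}) E[X] stays bounded (at the triangle threshold p ~ 1/n).


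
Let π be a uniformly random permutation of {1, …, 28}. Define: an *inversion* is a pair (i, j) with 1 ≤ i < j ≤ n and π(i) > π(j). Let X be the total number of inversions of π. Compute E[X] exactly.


Write X = Σ X_I over the C(28, 2) = 378 pairs i < j, with X_I the indicator of one inversion.
There are 378 indicators.
For each fixed pair i < j, the values π(i) and π(j) are two distinct elements of {1, …, 28} in uniformly random order; by symmetry P[π(i) > π(j)] = 1/2.
By linearity: E[X] = 378 · (1/2) = C(28, 2) · (1/2) = 378/2 = 189 ≈ 189.00000.

E[X] = 189 = 189.00000.


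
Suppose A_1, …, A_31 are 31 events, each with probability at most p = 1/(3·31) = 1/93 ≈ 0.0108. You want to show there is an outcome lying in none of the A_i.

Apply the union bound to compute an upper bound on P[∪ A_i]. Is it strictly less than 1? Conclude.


Union bound: P[∪_{i=1}^{31} A_i] ≤ Σ_i P[A_i] ≤ 31·p = 31·(1/93) = 1/3.
Numerically: 1/3 ≈ 0.3333.
Is 1/3 < 1? YES.
Since P[∪ A_i] ≤ 1/3 < 1, the complement has P[∩ A_i^c] ≥ 1 − 1/3 = 2/3 > 0, so some outcome avoids every A_i.

31·p = 1/3 ≈ 0.3333; existence CERTIFIED by the union bound.


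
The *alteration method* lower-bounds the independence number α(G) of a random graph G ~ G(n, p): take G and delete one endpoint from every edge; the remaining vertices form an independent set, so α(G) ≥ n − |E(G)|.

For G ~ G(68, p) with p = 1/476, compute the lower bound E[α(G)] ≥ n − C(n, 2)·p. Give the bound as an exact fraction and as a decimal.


E[|E(G)|] = C(68, 2)·p = 2278 · (1/476) = 67/14.
E[α(G)] ≥ n − E[|E(G)|] = 68 − 67/14 = 885/14.
Numerically: ≈ 63.214.
(This is only a lower bound; the true E[α(G)] may be larger.)

E[α(G)] ≥ 885/14 ≈ 63.214.


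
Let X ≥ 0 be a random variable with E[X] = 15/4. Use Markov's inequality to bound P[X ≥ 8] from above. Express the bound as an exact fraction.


μ = E[X] = 15/4, a = 8.
Markov: P[X ≥ 8] ≤ μ/a = (15/4)/8 = 15/32.
Numerically: ≈ 0.468750.
(Since a = 8 > μ = 3.750000, the bound 15/32 is < 1 and informative.)

P[X ≥ 8] ≤ 15/32 ≈ 0.468750.


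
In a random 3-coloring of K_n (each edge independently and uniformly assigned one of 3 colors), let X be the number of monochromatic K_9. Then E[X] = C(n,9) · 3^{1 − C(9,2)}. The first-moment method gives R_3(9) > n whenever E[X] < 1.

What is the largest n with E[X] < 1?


We need C(n, 9) · 3^{1 − 36} < 1, i.e. C(n, 9) < 3^{36 − 1} = 50031545098999707.
Check values of n near the boundary:
  n = 295: C(295, 9) = 41221140106119260; 41221140106119260 < 50031545098999707? YES
  n = 296: C(296, 9) = 42513789098994080; 42513789098994080 < 50031545098999707? YES
  n = 297: C(297, 9) = 43842345008337645; 43842345008337645 < 50031545098999707? YES
  n = 298: C(298, 9) = 45207677551849890; 45207677551849890 < 50031545098999707? YES
  n = 299: C(299, 9) = 46610674441390059; 46610674441390059 < 50031545098999707? YES
  n = 300: C(300, 9) = 48052241692154700; 48052241692154700 < 50031545098999707? YES
  n = 301: C(301, 9) = 49533303936090975; 49533303936090975 < 50031545098999707? YES
  n = 302: C(302, 9) = 51054804739588650; 51054804739588650 < 50031545098999707? NO
  n = 303: C(303, 9) = 52617706925494425; 52617706925494425 < 50031545098999707? NO
The largest n with C(n, 9) < 50031545098999707 is n = 301 (where E[X] = 16511101312030325/16677181699666569 ≈ 0.99004). Hence R_3(9) > 301, i.e. R_3(9) ≥ 302.

Largest n = 301; hence R_3(9) > 301.


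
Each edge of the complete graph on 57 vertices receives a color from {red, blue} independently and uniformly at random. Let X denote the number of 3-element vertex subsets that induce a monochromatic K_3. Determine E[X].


Let X = Σ_S X_S over the C(57, 3) = 29260 subsets S of size 3, where X_S = 1 if the K_3 on S is monochromatic.
For a fixed S, the K_3 on S has C(3, 2) = 3 edges. P[all 3 edges red] = (1/2)^3, and likewise for blue, so P[monochromatic] = 2·(1/2)^3 = 2^{1 − 3} = 1/4.
By linearity of expectation: E[X] = C(57, 3) · 2^{1 − 3} = 29260 · 1/4 = 7315.
Numerically: E[X] ≈ 7315.000.

E[X] = C(57,3)·2^(1−C(3,2)) = 7315 ≈ 7315.000.


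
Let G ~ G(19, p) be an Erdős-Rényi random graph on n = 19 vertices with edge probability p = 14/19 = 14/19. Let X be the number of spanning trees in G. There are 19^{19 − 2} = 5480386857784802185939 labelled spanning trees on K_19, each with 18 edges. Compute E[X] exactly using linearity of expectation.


K_19 has 19^{19 − 2} = 5480386857784802185939 labelled spanning trees.
For each such spanning tree H, let X_H = 1 if all 18 edges of H are present in G. Then P[X_H = 1] = p^{18} = (14/19)^{18} = 426878854210636742656/104127350297911241532841.
By linearity: E[X] = Σ_H E[X_H] = 5480386857784802185939 · p^{18} = 5480386857784802185939 · 426878854210636742656/104127350297911241532841 = 426878854210636742656/19.
Numerically: E[X] ≈ 2.24673e+19.

E[X] = 5480386857784802185939 · (14/19)^{18} = 426878854210636742656/19 ≈ 2.24673e+19.


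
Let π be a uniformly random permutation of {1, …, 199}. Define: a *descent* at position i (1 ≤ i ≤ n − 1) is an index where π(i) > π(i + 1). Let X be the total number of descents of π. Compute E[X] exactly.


Write X = Σ X_I over i = 1, …, 198, with X_I the indicator of one descent.
There are 198 indicators.
For each fixed i, the pair (π(i), π(i+1)) is a uniformly random ordered pair of distinct values from {1, …, 199}; by symmetry P[π(i) > π(i+1)] = 1/2.
By linearity: E[X] = 198 · (1/2) = (199 − 1) · (1/2) = 99 ≈ 99.00000.

E[X] = 99 = 99.00000.


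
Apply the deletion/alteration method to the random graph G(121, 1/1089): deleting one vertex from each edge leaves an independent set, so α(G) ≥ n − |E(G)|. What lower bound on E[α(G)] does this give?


E[|E(G)|] = C(121, 2)·p = 7260 · (1/1089) = 20/3.
E[α(G)] ≥ n − E[|E(G)|] = 121 − 20/3 = 343/3.
Numerically: ≈ 114.333333.
(This is only a lower bound; the true E[α(G)] may be larger.)

E[α(G)] ≥ 343/3 ≈ 114.333333.


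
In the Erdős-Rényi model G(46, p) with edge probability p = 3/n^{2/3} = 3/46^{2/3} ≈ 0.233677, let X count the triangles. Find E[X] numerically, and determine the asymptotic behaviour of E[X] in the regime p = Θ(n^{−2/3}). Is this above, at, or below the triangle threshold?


Number of potential triangles: C(46, 3) = 15180.
Each occurs with probability p³ ≈ (0.233677)³ ≈ 1.27599244e-02.
By linearity: E[X] = C(46, 3)·p³ ≈ 15180 · 1.27599244e-02 ≈ 193.695652.
Since α = 2/3 < 1, p = c/n^{2/3} ≫ 1/n is above the triangle threshold p ~ 1/n. Asymptotically E[X] ~ (c³/6)·n^{3(1−α)} = (3³/6)·n^{1} → ∞; triangles are abundant w.h.p.

E[X] ≈ 193.695652; in regime p = Θ(1/n^{2/3}) E[X] diverges (above the triangle threshold p ~ 1/n).


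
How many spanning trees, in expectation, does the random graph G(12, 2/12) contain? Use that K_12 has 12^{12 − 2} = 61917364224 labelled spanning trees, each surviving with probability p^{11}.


K_12 has 12^{12 − 2} = 61917364224 labelled spanning trees.
For each such spanning tree H, let X_H = 1 if all 11 edges of H are present in G. Then P[X_H = 1] = p^{11} = (1/6)^{11} = 1/362797056.
By linearity of expectation: E[X] = Σ_H E[X_H] = 61917364224 · p^{11} = 61917364224 · 1/362797056 = 512/3.
Numerically: E[X] ≈ 170.7.

E[X] = 61917364224 · (1/6)^{11} = 512/3 ≈ 170.7.


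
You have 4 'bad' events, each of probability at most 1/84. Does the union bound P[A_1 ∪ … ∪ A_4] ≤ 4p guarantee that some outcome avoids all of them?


Union bound: P[∪_{i=1}^{4} A_i] ≤ Σ_i P[A_i] ≤ 4·p = 4·(1/84) = 1/21.
Numerically: 1/21 ≈ 0.04762.
Is 1/21 < 1? YES.
Since P[∪ A_i] ≤ 1/21 < 1, the complement has P[∩ A_i^c] ≥ 1 − 1/21 = 20/21 > 0, so some outcome avoids every A_i.

4·p = 1/21 ≈ 0.04762; existence CERTIFIED by the union bound.
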